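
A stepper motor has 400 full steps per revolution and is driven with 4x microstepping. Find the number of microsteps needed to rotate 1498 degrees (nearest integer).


step_size = 360/(400*4) = 360/1600 = 0.225000 deg
n = 1498/(360/1600) = 1498*1600/360 = 6657.7778 -> 6658

6658 steps


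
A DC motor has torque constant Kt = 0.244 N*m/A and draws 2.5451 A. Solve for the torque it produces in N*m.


tau = Kt * I = 0.244*2.5451 = 0.6210

0.6210 N*m


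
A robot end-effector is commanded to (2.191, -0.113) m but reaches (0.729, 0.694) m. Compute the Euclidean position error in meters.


dx = 0.729 - (2.191) = -1.4620, dy = 0.694 - (-0.113) = 0.8070
err = sqrt(2.137444 + 0.651249) = 1.6699

1.6699 m


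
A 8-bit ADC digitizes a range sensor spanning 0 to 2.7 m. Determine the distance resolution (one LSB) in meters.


res = range / 2^n = 2.7/2^8 = 2.7/256 = 0.0105

0.0105 m


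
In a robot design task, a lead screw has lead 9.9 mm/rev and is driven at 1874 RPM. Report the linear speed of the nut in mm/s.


v = lead * (RPM/60) = 9.9*1874/60 = 309.2100

309.2100 mm/s


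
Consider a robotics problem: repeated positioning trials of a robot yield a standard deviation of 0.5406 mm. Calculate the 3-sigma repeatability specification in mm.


repeatability = 3*sigma = 3*0.5406 = 1.6218

1.6218 mm


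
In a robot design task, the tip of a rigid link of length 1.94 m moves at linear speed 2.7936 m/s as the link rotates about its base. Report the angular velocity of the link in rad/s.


omega = v / L = 2.7936 / 1.94 = 1.4400

1.4400 rad/s


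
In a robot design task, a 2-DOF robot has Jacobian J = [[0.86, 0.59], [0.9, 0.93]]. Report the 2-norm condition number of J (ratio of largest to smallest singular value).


JJ^T eigenvalues: trace(JJ^T) = 2.7626, det(JJ^T) = det(J)^2 = 0.07225344
s_max^2 = (2.7626 + sqrt(7.34294500))/2 = 2.73619345
s_min^2 = (2.7626 - sqrt(7.34294500))/2 = 0.02640655
kappa = s_max/s_min = sqrt(2.73619345/0.02640655) = 10.1793

10.1793


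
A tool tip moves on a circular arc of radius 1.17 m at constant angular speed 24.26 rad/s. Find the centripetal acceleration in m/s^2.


a_c = omega^2 * r = 24.26^2 * 1.17 = 688.6007

688.6007 m/s^2


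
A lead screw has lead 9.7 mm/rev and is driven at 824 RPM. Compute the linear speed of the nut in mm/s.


v = lead * (RPM/60) = 9.7*824/60 = 133.2133

133.2133 mm/s


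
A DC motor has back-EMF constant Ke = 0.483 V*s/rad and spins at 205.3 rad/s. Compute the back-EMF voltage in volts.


V_emf = Ke * omega = 0.483*205.3 = 99.1599

99.1599 V


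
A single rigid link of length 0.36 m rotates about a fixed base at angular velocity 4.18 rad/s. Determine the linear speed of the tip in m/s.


v = L*omega = 0.36 * 4.18 = 1.5048

1.5048 m/s


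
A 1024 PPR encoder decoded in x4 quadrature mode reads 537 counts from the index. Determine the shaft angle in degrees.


angle = counts * 360 / (PPR*4) = 537 * 360 / 4096 = 47.1973

47.1973 degrees


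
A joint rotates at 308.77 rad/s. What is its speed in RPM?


RPM = 308.77 * 60/(2*pi) = 2948.5363

2948.5363 RPM


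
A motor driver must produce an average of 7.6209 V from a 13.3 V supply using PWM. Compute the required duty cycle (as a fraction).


D = V_avg/V_supply = 7.6209/13.3 = 0.5730

0.5730


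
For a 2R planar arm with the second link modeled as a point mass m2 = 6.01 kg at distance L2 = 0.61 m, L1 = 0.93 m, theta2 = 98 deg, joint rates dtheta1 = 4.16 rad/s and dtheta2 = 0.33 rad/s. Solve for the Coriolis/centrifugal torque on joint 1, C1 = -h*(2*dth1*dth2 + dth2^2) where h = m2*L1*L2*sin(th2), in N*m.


h = m2*L1*L2*sin(th2) = 6.01*0.93*0.61*sin(98 deg) = 3.376292
C1 = -h*(2*4.16*0.33 + 0.33^2) = -3.376292*2.8545 = -9.6376

-9.6376 N*m


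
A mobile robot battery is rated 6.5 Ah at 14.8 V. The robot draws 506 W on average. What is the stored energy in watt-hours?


E = capacity * V = 6.5*14.8 = 96.2000

96.2000 Wh


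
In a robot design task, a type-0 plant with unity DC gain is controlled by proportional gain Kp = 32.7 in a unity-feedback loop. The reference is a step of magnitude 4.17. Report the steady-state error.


e_ss = R/(1 + Kp) = 4.17/(1 + 32.7) = 4.17/33.7000 = 0.1237

0.1237


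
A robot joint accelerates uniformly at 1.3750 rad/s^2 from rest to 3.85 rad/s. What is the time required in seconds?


t = delta_omega / alpha = 3.85 / 1.3750 = 2.8000

2.8000 s


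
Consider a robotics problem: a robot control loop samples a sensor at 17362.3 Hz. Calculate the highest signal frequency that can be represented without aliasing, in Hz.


f_max = f_s/2 = 17362.3/2 = 8681.1500

8681.1500 Hz


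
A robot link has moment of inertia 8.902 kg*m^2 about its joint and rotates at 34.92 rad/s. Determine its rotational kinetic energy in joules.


KE = (1/2)*I*omega^2 = 0.5*8.902*34.92^2 = 5427.5779

5427.5779 J


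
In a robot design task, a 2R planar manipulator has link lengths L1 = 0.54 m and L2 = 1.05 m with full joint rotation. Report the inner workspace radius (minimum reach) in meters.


r_min = |L1 - L2| = |0.54 - 1.05| = 0.5100

0.5100 m


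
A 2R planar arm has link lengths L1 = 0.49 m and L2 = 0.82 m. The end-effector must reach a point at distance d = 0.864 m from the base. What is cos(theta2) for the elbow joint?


cos(th2) = (d^2 - L1^2 - L2^2)/(2*L1*L2) = (0.864^2 - 0.49^2 - 0.82^2)/(2*0.49*0.82) = -0.2066

-0.2066


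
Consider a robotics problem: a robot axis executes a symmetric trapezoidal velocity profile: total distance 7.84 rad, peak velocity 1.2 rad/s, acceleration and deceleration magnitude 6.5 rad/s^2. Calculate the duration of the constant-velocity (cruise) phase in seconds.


t_acc = v/a = 0.184615 s, d_acc = v^2/(2a) = 0.110769 rad each
d_cruise = 7.84 - 2*0.110769 = 7.618462 rad
t_cruise = d_cruise/v = 7.618462/1.2 = 6.3487

6.3487 s


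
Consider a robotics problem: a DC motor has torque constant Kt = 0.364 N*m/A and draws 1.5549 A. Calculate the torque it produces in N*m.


tau = Kt * I = 0.364*1.5549 = 0.5660

0.5660 N*m


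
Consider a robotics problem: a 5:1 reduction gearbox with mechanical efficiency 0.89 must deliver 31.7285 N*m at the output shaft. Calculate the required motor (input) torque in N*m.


tau_in = tau_out / (N * eta) = 31.7285 / (5 * 0.89) = 7.1300

7.1300 N*m


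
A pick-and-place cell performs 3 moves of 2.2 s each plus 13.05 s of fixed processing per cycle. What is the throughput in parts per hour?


T_cycle = 3*2.2 + 13.05 = 19.6500 s
rate = 3600/T = 183.2061

183.2061 parts/hour


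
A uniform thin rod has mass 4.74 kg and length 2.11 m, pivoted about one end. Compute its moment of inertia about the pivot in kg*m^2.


I = (1/3)*m*L^2 = (1/3)*4.74*2.11^2 = 7.0343

7.0343 kg*m^2


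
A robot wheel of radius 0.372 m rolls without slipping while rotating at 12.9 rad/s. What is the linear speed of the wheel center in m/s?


v = omega * r = 12.9 * 0.372 = 4.7988

4.7988 m/s


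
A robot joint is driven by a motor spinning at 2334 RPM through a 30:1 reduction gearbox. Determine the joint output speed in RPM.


omega_joint = omega_motor / N = 2334 / 30 = 77.8000

77.8000 RPM


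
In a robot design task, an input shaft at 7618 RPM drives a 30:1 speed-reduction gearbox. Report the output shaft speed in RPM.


omega_out = omega_in / N = 7618 / 30 = 253.9333

253.9333 RPM


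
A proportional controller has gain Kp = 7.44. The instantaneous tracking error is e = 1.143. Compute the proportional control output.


u_P = Kp * e = 7.44 * 1.143 = 8.5039

8.5039


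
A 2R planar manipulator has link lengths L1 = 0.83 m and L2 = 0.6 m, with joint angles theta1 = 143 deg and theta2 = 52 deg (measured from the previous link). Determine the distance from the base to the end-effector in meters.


x = L1*cos(th1) + L2*cos(th1+th2) = -1.242423
y = L1*sin(th1) + L2*sin(th1+th2) = 0.344215
d = sqrt(x^2 + y^2) = sqrt(1.543615 + 0.118484) = 1.2892

1.2892 m


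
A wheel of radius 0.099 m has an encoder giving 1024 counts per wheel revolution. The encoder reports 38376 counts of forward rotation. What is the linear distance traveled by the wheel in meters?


revs = 38376/1024 = 37.476562
d = revs * 2*pi*r = 37.476562 * 2*pi*0.099 = 23.3117

23.3117 m


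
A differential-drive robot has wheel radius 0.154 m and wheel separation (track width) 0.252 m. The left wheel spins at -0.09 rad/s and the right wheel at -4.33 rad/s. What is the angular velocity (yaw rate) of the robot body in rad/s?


omega = r*(wR - wL)/L = 0.154*(-4.33 - (-0.09))/0.252 = -2.5911

-2.5911 rad/s


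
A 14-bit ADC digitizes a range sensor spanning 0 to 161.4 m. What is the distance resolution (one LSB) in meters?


res = range / 2^n = 161.4/2^14 = 161.4/16384 = 0.0099

0.0099 m


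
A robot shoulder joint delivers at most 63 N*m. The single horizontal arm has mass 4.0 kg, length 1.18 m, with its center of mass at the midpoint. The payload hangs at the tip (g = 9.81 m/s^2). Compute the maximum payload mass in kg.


tau_arm = m_arm*g*(L/2) = 4.0*9.81*1.18/2 = 23.1516 N*m
tau_payload = tau_max - tau_arm = 63 - 23.1516 = 39.8484
m_payload = tau_payload / (g*L) = 39.8484 / (9.81*1.18) = 3.4424

3.4424 kg


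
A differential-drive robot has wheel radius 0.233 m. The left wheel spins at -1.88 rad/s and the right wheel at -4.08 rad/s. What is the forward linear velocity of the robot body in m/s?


v = r*(wR + wL)/2 = 0.233*(-4.08 + -1.88)/2 = -0.6943

-0.6943 m/s


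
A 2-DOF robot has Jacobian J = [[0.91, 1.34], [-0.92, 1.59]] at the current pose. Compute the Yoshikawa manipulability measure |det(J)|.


det(J) = 0.91*1.59 - (1.34)*(-0.92) = 2.6797
|det(J)| = 2.6797

2.6797


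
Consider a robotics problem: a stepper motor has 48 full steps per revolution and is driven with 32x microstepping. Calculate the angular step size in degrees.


step = 360/(48*32) = 360/1536 = 0.2344

0.2344 degrees


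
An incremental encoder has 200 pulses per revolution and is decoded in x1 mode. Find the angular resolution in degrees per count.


resolution = 360 / (PPR * 1) = 360 / 200 = 1.8000

1.8000 degrees


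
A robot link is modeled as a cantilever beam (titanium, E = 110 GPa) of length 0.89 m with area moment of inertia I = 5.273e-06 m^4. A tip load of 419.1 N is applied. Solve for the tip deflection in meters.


delta = F*L^3/(3*E*I) = 419.1*0.89^3/(3*1.100e+11*5.273e-06)
      = 295.4525079/1740090 = 1.6979e-04

1.6979e-04 m


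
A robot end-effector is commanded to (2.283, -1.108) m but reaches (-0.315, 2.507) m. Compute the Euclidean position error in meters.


dx = -0.315 - (2.283) = -2.5980, dy = 2.507 - (-1.108) = 3.6150
err = sqrt(6.749604 + 13.068225) = 4.4517

4.4517 m


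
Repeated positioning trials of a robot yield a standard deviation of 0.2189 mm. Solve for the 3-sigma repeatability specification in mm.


repeatability = 3*sigma = 3*0.2189 = 0.6567

0.6567 mm


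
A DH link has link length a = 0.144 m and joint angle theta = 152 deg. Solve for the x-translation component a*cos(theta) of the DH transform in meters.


a*cos(theta) = 0.144*cos(152 deg) = -0.1271

-0.1271 m


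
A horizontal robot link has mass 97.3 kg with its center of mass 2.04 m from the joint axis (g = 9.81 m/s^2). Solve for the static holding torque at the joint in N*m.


tau = m*g*L = 97.3 * 9.81 * 2.04 = 1947.2065

1947.2065 N*m


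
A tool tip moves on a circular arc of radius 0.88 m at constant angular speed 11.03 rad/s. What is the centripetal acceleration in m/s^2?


a_c = omega^2 * r = 11.03^2 * 0.88 = 107.0616

107.0616 m/s^2


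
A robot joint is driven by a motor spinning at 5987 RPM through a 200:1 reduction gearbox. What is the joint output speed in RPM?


omega_joint = omega_motor / N = 5987 / 200 = 29.9350

29.9350 RPM


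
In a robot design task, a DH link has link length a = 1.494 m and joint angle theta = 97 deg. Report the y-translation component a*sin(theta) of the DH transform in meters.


a*sin(theta) = 1.494*sin(97 deg) = 1.4829

1.4829 m


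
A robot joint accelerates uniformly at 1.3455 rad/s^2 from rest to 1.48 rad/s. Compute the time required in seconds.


t = delta_omega / alpha = 1.48 / 1.3455 = 1.1000

1.1000 s


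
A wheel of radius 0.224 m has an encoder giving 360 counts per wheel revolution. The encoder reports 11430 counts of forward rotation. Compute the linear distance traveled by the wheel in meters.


revs = 11430/360 = 31.750000
d = revs * 2*pi*r = 31.750000 * 2*pi*0.224 = 44.6860

44.6860 m


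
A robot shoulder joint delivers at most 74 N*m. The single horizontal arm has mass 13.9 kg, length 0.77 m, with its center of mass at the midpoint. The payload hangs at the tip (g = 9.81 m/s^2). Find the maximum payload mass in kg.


tau_arm = m_arm*g*(L/2) = 13.9*9.81*0.77/2 = 52.4982 N*m
tau_payload = tau_max - tau_arm = 74 - 52.4982 = 21.5018
m_payload = tau_payload / (g*L) = 21.5018 / (9.81*0.77) = 2.8465

2.8465 kg


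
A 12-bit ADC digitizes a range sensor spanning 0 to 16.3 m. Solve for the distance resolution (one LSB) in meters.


res = range / 2^n = 16.3/2^12 = 16.3/4096 = 0.0040

0.0040 m


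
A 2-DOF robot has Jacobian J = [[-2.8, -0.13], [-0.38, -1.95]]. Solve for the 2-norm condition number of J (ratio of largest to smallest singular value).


JJ^T eigenvalues: trace(JJ^T) = 11.8038, det(JJ^T) = det(J)^2 = 29.27459236
s_max^2 = (11.8038 + sqrt(22.23132500))/2 = 8.25940530
s_min^2 = (11.8038 - sqrt(22.23132500))/2 = 3.54439470
kappa = s_max/s_min = sqrt(8.25940530/3.54439470) = 1.5265

1.5265


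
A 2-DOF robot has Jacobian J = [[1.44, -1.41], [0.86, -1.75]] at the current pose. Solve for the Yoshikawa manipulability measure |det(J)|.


det(J) = 1.44*-1.75 - (-1.41)*(0.86) = -1.3074
|det(J)| = 1.3074

1.3074


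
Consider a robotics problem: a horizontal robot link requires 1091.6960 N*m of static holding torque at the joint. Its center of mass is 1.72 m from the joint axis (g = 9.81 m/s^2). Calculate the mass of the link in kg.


m = tau / (g*L) = 1091.6960 / (9.81 * 1.72) = 64.7000

64.7000 kg


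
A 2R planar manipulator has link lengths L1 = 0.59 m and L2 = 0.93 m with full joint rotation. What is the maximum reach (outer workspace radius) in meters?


r_max = L1 + L2 = 0.59 + 0.93 = 1.5200

1.5200 m


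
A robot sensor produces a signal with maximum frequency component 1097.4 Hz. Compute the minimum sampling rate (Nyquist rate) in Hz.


f_s,min = 2*f_max = 2*1097.4 = 2194.8000

2194.8000 Hz


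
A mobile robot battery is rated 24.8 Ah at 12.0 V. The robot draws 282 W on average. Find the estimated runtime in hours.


E = 24.8*12.0 = 297.6000 Wh
t = E/P = 297.6000/282 = 1.0553

1.0553 hours


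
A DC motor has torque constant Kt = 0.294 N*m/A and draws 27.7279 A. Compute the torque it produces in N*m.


tau = Kt * I = 0.294*27.7279 = 8.1520

8.1520 N*m


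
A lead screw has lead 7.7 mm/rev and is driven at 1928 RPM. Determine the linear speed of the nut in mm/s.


v = lead * (RPM/60) = 7.7*1928/60 = 247.4267

247.4267 mm/s


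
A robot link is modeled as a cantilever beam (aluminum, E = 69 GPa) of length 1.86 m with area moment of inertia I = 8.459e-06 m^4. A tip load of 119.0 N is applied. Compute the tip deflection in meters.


delta = F*L^3/(3*E*I) = 119.0*1.86^3/(3*6.900e+10*8.459e-06)
      = 765.747864/1751013 = 4.3732e-04

4.3732e-04 m


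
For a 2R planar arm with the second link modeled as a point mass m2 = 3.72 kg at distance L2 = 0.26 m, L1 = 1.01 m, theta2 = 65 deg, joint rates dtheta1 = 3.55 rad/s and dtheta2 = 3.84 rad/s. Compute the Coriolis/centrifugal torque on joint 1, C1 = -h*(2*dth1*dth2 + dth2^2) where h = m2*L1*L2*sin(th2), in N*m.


h = m2*L1*L2*sin(th2) = 3.72*1.01*0.26*sin(65 deg) = 0.885347
C1 = -h*(2*3.55*3.84 + 3.84^2) = -0.885347*42.0096 = -37.1931

-37.1931 N*m


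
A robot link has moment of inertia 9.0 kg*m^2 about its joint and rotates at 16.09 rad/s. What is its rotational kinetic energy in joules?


KE = (1/2)*I*omega^2 = 0.5*9.0*16.09^2 = 1164.9965

1164.9965 J


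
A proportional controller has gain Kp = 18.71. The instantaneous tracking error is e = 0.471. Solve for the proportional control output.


u_P = Kp * e = 18.71 * 0.471 = 8.8124

8.8124


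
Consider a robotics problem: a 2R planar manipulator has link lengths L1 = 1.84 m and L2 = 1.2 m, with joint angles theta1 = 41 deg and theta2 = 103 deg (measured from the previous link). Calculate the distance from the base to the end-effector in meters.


x = L1*cos(th1) + L2*cos(th1+th2) = 0.417845
y = L1*sin(th1) + L2*sin(th1+th2) = 1.912491
d = sqrt(x^2 + y^2) = sqrt(0.174594 + 3.657622) = 1.9576

1.9576 m


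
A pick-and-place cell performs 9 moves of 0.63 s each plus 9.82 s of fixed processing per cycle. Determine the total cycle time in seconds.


T = 9*0.63 + 9.82 = 15.4900

15.4900 s


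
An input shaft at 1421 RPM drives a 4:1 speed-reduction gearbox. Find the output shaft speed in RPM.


omega_out = omega_in / N = 1421 / 4 = 355.2500

355.2500 RPM


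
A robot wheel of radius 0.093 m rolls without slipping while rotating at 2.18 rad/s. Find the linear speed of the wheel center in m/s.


v = omega * r = 2.18 * 0.093 = 0.2027

0.2027 m/s


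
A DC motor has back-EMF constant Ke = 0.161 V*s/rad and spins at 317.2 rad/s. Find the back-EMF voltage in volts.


V_emf = Ke * omega = 0.161*317.2 = 51.0692

51.0692 V


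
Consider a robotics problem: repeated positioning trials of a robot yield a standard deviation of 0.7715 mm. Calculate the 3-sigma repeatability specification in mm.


repeatability = 3*sigma = 3*0.7715 = 2.3145

2.3145 mm


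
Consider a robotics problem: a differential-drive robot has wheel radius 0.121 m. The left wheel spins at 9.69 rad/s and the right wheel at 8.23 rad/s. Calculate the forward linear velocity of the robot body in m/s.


v = r*(wR + wL)/2 = 0.121*(8.23 + 9.69)/2 = 1.0842

1.0842 m/s


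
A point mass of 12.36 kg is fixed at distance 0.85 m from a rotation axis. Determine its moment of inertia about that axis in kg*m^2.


I = m*r^2 = 12.36*0.85^2 = 8.9301

8.9301 kg*m^2


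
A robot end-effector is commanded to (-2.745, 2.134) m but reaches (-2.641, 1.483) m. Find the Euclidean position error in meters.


dx = -2.641 - (-2.745) = 0.1040, dy = 1.483 - (2.134) = -0.6510
err = sqrt(0.010816 + 0.423801) = 0.6593

0.6593 m


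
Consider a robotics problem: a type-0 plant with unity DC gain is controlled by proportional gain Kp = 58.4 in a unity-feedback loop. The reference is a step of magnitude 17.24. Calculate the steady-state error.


e_ss = R/(1 + Kp) = 17.24/(1 + 58.4) = 17.24/59.4000 = 0.2902

0.2902


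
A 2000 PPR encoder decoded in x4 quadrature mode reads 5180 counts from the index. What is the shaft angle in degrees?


angle = counts * 360 / (PPR*4) = 5180 * 360 / 8000 = 233.1000

233.1000 degrees


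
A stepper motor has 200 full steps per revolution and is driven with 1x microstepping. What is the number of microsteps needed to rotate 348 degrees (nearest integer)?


step_size = 360/(200*1) = 360/200 = 1.800000 deg
n = 348/(360/200) = 348*200/360 = 193.3333 -> 193

193 steps


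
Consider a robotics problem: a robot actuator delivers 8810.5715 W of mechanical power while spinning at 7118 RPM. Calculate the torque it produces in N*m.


omega = 7118 * 2*pi/60 = 745.395217 rad/s
tau = P / omega = 8810.5715 / 745.395217 = 11.8200

11.8200 N*m


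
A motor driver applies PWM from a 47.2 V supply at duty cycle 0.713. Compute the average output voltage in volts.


V_avg = V_supply * D = 47.2*0.713 = 33.6536

33.6536 V


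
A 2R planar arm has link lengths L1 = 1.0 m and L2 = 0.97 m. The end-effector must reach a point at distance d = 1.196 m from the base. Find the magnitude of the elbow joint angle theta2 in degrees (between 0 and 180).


cos(th2) = (d^2 - L1^2 - L2^2)/(2*L1*L2) = (1.196^2 - 1.0^2 - 0.97^2)/(2*1.0*0.97) = -0.26313608
th2 = acos(-0.26313608) = 105.2562 deg

105.2562 degrees


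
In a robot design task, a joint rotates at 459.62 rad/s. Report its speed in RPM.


RPM = 459.62 * 60/(2*pi) = 4389.0477

4389.0477 RPM


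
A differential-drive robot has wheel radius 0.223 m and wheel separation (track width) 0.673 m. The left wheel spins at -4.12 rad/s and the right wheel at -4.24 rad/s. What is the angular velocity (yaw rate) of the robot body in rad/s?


omega = r*(wR - wL)/L = 0.223*(-4.24 - (-4.12))/0.673 = -0.0398

-0.0398 rad/s


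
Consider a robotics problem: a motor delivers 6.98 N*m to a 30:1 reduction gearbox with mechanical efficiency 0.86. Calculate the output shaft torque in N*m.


tau_out = tau_in * N * eta = 6.98 * 30 * 0.86 = 180.0840

180.0840 N*m


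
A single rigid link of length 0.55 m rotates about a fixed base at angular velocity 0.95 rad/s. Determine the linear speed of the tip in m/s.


v = L*omega = 0.55 * 0.95 = 0.5225

0.5225 m/s


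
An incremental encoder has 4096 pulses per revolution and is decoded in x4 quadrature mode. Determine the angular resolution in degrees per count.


resolution = 360 / (PPR * 4) = 360 / 16384 = 0.0220

0.0220 degrees


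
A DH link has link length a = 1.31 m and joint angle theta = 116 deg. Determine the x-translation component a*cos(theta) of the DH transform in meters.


a*cos(theta) = 1.31*cos(116 deg) = -0.5743

-0.5743 m


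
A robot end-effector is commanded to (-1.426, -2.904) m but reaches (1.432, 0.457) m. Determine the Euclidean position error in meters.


dx = 1.432 - (-1.426) = 2.8580, dy = 0.457 - (-2.904) = 3.3610
err = sqrt(8.168164 + 11.296321) = 4.4119

4.4119 m


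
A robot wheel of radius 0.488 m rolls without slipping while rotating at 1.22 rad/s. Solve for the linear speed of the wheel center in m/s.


v = omega * r = 1.22 * 0.488 = 0.5954

0.5954 m/s


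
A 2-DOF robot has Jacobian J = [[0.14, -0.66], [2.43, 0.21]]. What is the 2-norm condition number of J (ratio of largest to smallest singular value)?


JJ^T eigenvalues: trace(JJ^T) = 6.4042, det(JJ^T) = det(J)^2 = 2.66734224
s_max^2 = (6.4042 + sqrt(30.34440868))/2 = 5.95638796
s_min^2 = (6.4042 - sqrt(30.34440868))/2 = 0.44781204
kappa = s_max/s_min = sqrt(5.95638796/0.44781204) = 3.6471

3.6471


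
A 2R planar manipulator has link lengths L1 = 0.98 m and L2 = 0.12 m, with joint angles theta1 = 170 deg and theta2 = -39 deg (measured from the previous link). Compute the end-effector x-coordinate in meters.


x = L1*cos(th1) + L2*cos(th1+th2) = 0.98*cos(170 deg) + 0.12*cos(131 deg) = -1.0438

-1.0438 m


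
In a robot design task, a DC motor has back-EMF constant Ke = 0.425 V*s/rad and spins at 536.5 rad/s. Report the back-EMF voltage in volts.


V_emf = Ke * omega = 0.425*536.5 = 228.0125

228.0125 V


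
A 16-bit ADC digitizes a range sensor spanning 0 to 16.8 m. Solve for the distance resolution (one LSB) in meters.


res = range / 2^n = 16.8/2^16 = 16.8/65536 = 2.5635e-04

2.5635e-04 m


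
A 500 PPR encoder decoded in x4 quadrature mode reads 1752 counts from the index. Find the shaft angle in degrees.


angle = counts * 360 / (PPR*4) = 1752 * 360 / 2000 = 315.3600

315.3600 degrees


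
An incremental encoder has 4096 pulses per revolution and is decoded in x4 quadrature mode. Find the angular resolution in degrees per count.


resolution = 360 / (PPR * 4) = 360 / 16384 = 0.0220

0.0220 degrees


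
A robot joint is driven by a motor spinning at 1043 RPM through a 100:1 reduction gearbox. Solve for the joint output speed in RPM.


omega_joint = omega_motor / N = 1043 / 100 = 10.4300

10.4300 RPM


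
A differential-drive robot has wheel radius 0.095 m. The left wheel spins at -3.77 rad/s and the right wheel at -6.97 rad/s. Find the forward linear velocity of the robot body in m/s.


v = r*(wR + wL)/2 = 0.095*(-6.97 + -3.77)/2 = -0.5101

-0.5101 m/s


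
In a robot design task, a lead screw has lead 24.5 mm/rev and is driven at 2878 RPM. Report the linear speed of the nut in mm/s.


v = lead * (RPM/60) = 24.5*2878/60 = 1175.1833

1175.1833 mm/s


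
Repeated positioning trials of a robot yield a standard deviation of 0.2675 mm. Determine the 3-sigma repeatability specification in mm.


repeatability = 3*sigma = 3*0.2675 = 0.8025

0.8025 mm


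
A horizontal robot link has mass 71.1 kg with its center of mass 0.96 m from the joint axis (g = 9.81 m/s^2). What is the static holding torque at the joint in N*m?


tau = m*g*L = 71.1 * 9.81 * 0.96 = 669.5914

669.5914 N*m


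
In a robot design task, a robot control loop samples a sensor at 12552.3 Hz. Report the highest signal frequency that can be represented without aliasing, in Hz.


f_max = f_s/2 = 12552.3/2 = 6276.1500

6276.1500 Hz


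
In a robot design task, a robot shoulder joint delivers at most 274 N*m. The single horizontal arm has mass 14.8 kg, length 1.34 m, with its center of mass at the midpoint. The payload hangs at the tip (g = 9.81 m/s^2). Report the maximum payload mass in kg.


tau_arm = m_arm*g*(L/2) = 14.8*9.81*1.34/2 = 97.2760 N*m
tau_payload = tau_max - tau_arm = 274 - 97.2760 = 176.7240
m_payload = tau_payload / (g*L) = 176.7240 / (9.81*1.34) = 13.4438

13.4438 kg


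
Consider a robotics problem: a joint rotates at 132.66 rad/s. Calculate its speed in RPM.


RPM = 132.66 * 60/(2*pi) = 1266.8097

1266.8097 RPM


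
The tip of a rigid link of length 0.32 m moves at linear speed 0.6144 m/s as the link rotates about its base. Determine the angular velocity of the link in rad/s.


omega = v / L = 0.6144 / 0.32 = 1.9200

1.9200 rad/s


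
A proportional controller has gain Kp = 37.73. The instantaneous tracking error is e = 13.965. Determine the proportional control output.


u_P = Kp * e = 37.73 * 13.965 = 526.8995

526.8995


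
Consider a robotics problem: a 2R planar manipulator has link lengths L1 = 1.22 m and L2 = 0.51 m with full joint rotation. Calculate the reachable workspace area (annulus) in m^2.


r_max = L1 + L2 = 1.7300, r_min = |L1 - L2| = 0.7100
A = pi*(r_max^2 - r_min^2) = pi*(2.9929 - 0.5041) = 7.8188

7.8188 m^2


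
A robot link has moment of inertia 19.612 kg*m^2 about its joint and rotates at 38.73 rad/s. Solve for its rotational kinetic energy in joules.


KE = (1/2)*I*omega^2 = 0.5*19.612*38.73^2 = 14709.1265

14709.1265 J


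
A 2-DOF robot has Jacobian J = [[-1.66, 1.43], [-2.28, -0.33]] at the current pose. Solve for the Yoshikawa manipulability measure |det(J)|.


det(J) = -1.66*-0.33 - (1.43)*(-2.28) = 3.8082
|det(J)| = 3.8082

3.8082


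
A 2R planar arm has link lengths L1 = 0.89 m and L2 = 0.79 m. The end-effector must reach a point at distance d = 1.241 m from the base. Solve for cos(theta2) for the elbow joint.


cos(th2) = (d^2 - L1^2 - L2^2)/(2*L1*L2) = (1.241^2 - 0.89^2 - 0.79^2)/(2*0.89*0.79) = 0.0881

0.0881


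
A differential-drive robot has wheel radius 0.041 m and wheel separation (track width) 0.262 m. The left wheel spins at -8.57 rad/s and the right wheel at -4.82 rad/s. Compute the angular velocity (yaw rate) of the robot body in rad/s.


omega = r*(wR - wL)/L = 0.041*(-4.82 - (-8.57))/0.262 = 0.5868

0.5868 rad/s


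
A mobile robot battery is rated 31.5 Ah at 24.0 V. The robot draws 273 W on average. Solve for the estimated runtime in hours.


E = 31.5*24.0 = 756.0000 Wh
t = E/P = 756.0000/273 = 2.7692

2.7692 hours


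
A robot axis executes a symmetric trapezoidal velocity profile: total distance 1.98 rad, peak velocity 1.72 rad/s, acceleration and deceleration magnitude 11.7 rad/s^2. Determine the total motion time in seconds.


t_acc = v/a = 1.72/11.7 = 0.147009 s
d_acc = v^2/(2a) = 0.126427 rad (each ramp)
d_cruise = 1.98 - 2*0.126427 = 1.727146 rad
t_cruise = 1.727146/1.72 = 1.004155 s
t_total = 2*0.147009 + 1.004155 = 1.2982

1.2982 s


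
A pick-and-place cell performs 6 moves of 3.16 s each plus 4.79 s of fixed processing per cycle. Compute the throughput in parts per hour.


T_cycle = 6*3.16 + 4.79 = 23.7500 s
rate = 3600/T = 151.5789

151.5789 parts/hour


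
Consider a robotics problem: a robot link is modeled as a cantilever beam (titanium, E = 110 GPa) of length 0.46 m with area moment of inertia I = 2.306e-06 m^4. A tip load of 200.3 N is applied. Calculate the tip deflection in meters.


delta = F*L^3/(3*E*I) = 200.3*0.46^3/(3*1.100e+11*2.306e-06)
      = 19.4964008/760980 = 2.5620e-05

2.5620e-05 m


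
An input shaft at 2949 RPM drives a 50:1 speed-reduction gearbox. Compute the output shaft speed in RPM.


omega_out = omega_in / N = 2949 / 50 = 58.9800

58.9800 RPM


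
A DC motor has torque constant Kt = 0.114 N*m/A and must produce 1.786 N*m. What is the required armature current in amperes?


I = tau / Kt = 1.786/0.114 = 15.6667

15.6667 A


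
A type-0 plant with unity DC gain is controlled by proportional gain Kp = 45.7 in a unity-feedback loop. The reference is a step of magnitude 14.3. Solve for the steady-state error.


e_ss = R/(1 + Kp) = 14.3/(1 + 45.7) = 14.3/46.7000 = 0.3062

0.3062


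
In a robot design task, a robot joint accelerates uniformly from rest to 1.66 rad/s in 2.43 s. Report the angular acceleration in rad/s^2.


alpha = delta_omega / t = 1.66 / 2.43 = 0.6831

0.6831 rad/s^2


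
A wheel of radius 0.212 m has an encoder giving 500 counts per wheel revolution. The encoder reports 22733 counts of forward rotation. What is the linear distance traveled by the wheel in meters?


revs = 22733/500 = 45.466000
d = revs * 2*pi*r = 45.466000 * 2*pi*0.212 = 60.5623

60.5623 m


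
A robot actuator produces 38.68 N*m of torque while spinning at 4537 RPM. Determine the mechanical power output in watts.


omega = 4537 * 2*pi/60 = 475.113529 rad/s
P = tau * omega = 38.68 * 475.113529 = 18377.3913

18377.3913 W


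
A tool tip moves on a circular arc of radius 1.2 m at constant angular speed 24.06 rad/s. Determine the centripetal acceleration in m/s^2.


a_c = omega^2 * r = 24.06^2 * 1.2 = 694.6603

694.6603 m/s^2


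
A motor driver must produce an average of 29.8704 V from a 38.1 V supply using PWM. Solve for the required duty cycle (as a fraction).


D = V_avg/V_supply = 29.8704/38.1 = 0.7840

0.7840


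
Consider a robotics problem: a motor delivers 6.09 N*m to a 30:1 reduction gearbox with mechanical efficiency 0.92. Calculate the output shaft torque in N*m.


tau_out = tau_in * N * eta = 6.09 * 30 * 0.92 = 168.0840

168.0840 N*m


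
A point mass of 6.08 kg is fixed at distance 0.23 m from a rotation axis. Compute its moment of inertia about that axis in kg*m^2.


I = m*r^2 = 6.08*0.23^2 = 0.3216

0.3216 kg*m^2


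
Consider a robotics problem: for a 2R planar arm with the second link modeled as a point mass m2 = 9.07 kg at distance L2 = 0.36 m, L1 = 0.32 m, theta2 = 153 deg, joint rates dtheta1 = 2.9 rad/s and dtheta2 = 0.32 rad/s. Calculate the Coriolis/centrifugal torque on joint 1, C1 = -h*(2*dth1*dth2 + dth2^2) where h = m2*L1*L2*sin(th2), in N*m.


h = m2*L1*L2*sin(th2) = 9.07*0.32*0.36*sin(153 deg) = 0.474358
C1 = -h*(2*2.9*0.32 + 0.32^2) = -0.474358*1.9584 = -0.9290

-0.9290 N*m


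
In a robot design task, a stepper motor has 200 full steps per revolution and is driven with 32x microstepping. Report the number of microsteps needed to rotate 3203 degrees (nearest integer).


step_size = 360/(200*32) = 360/6400 = 0.056250 deg
n = 3203/(360/6400) = 3203*6400/360 = 56942.2222 -> 56942

56942 steps


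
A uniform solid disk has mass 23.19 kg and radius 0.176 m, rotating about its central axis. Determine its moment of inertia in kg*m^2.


I = (1/2)*m*R^2 = 0.5*23.19*0.176^2 = 0.3592

0.3592 kg*m^2


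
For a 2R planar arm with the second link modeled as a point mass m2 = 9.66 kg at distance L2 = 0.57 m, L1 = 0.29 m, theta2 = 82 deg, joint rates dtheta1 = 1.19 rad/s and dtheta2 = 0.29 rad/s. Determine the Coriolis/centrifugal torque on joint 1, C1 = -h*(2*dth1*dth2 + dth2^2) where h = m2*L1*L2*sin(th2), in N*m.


h = m2*L1*L2*sin(th2) = 9.66*0.29*0.57*sin(82 deg) = 1.581258
C1 = -h*(2*1.19*0.29 + 0.29^2) = -1.581258*0.7743 = -1.2244

-1.2244 N*m


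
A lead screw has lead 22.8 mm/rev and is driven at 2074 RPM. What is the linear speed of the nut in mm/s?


v = lead * (RPM/60) = 22.8*2074/60 = 788.1200

788.1200 mm/s


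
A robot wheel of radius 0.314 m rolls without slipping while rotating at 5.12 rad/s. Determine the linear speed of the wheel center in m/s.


v = omega * r = 5.12 * 0.314 = 1.6077

1.6077 m/s


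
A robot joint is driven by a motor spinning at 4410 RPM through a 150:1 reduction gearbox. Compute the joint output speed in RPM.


omega_joint = omega_motor / N = 4410 / 150 = 29.4000

29.4000 RPM


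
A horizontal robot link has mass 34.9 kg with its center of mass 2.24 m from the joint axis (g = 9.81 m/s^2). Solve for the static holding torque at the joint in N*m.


tau = m*g*L = 34.9 * 9.81 * 2.24 = 766.9066

766.9066 N*m


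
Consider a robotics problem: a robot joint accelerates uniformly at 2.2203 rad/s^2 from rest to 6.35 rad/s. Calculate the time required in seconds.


t = delta_omega / alpha = 6.35 / 2.2203 = 2.8600

2.8600 s


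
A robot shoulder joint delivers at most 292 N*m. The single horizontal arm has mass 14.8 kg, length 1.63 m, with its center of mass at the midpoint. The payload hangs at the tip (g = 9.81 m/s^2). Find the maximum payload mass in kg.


tau_arm = m_arm*g*(L/2) = 14.8*9.81*1.63/2 = 118.3282 N*m
tau_payload = tau_max - tau_arm = 292 - 118.3282 = 173.6718
m_payload = tau_payload / (g*L) = 173.6718 / (9.81*1.63) = 10.8611

10.8611 kg


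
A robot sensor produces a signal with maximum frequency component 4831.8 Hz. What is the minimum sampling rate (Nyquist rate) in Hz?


f_s,min = 2*f_max = 2*4831.8 = 9663.6000

9663.6000 Hz


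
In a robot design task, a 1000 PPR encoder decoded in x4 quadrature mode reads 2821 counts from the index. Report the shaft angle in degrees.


angle = counts * 360 / (PPR*4) = 2821 * 360 / 4000 = 253.8900

253.8900 degrees


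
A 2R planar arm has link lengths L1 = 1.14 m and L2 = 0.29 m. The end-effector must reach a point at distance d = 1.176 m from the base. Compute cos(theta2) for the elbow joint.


cos(th2) = (d^2 - L1^2 - L2^2)/(2*L1*L2) = (1.176^2 - 1.14^2 - 0.29^2)/(2*1.14*0.29) = -0.0011

-0.0011


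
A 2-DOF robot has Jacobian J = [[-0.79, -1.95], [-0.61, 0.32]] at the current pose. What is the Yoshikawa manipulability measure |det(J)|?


det(J) = -0.79*0.32 - (-1.95)*(-0.61) = -1.4423
|det(J)| = 1.4423

1.4423


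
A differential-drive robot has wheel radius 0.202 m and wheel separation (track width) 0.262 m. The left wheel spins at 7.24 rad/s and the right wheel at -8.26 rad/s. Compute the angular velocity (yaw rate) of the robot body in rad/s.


omega = r*(wR - wL)/L = 0.202*(-8.26 - (7.24))/0.262 = -11.9504

-11.9504 rad/s


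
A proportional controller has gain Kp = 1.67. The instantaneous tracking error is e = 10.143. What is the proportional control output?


u_P = Kp * e = 1.67 * 10.143 = 16.9388

16.9388


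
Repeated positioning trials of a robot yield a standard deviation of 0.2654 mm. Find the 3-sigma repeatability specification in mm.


repeatability = 3*sigma = 3*0.2654 = 0.7962

0.7962 mm


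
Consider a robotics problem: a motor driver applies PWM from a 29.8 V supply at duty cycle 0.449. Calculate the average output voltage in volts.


V_avg = V_supply * D = 29.8*0.449 = 13.3802

13.3802 V


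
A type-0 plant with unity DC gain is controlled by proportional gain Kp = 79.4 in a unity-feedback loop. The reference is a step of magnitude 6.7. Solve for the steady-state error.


e_ss = R/(1 + Kp) = 6.7/(1 + 79.4) = 6.7/80.4000 = 0.0833

0.0833


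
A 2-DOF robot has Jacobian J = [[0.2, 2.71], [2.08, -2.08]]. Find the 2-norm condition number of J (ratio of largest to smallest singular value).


JJ^T eigenvalues: trace(JJ^T) = 16.0369, det(JJ^T) = det(J)^2 = 36.63638784
s_max^2 = (16.0369 + sqrt(110.63661025))/2 = 13.27764695
s_min^2 = (16.0369 - sqrt(110.63661025))/2 = 2.75925305
kappa = s_max/s_min = sqrt(13.27764695/2.75925305) = 2.1936

2.1936


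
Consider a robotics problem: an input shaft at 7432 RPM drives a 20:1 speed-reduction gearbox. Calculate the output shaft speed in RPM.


omega_out = omega_in / N = 7432 / 20 = 371.6000

371.6000 RPM


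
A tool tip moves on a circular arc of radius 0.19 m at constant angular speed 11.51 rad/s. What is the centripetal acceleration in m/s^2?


a_c = omega^2 * r = 11.51^2 * 0.19 = 25.1712

25.1712 m/s^2


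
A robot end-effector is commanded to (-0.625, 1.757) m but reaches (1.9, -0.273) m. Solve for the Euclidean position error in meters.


dx = 1.9 - (-0.625) = 2.5250, dy = -0.273 - (1.757) = -2.0300
err = sqrt(6.375625 + 4.120900) = 3.2398

3.2398 m


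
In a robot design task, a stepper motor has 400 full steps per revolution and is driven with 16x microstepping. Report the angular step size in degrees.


step = 360/(400*16) = 360/6400 = 0.0563

0.0563 degrees


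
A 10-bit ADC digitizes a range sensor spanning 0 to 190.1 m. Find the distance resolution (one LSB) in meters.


res = range / 2^n = 190.1/2^10 = 190.1/1024 = 0.1856

0.1856 m


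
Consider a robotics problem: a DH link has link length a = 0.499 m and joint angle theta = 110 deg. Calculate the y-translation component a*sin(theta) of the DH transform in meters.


a*sin(theta) = 0.499*sin(110 deg) = 0.4689

0.4689 m


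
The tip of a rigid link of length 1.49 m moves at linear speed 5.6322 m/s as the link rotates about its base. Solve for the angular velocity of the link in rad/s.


omega = v / L = 5.6322 / 1.49 = 3.7800

3.7800 rad/s


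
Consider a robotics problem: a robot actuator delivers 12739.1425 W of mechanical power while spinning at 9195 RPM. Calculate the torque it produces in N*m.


omega = 9195 * 2*pi/60 = 962.898148 rad/s
tau = P / omega = 12739.1425 / 962.898148 = 13.2300

13.2300 N*m


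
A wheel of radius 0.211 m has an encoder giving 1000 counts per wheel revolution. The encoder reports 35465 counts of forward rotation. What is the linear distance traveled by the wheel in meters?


revs = 35465/1000 = 35.465000
d = revs * 2*pi*r = 35.465000 * 2*pi*0.211 = 47.0178

47.0178 m


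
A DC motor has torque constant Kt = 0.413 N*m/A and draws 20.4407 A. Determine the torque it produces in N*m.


tau = Kt * I = 0.413*20.4407 = 8.4420

8.4420 N*m


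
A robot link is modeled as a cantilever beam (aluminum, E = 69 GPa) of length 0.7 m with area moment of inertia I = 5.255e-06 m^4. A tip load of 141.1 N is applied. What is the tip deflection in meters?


delta = F*L^3/(3*E*I) = 141.1*0.7^3/(3*6.900e+10*5.255e-06)
      = 48.3973/1087785 = 4.4492e-05

4.4492e-05 m


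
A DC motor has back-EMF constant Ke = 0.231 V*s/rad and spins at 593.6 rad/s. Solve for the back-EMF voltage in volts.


V_emf = Ke * omega = 0.231*593.6 = 137.1216

137.1216 V


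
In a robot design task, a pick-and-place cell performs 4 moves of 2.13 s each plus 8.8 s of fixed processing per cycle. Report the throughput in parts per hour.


T_cycle = 4*2.13 + 8.8 = 17.3200 s
rate = 3600/T = 207.8522

207.8522 parts/hour


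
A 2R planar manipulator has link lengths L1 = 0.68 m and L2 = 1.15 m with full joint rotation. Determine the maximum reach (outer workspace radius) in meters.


r_max = L1 + L2 = 0.68 + 1.15 = 1.8300

1.8300 m


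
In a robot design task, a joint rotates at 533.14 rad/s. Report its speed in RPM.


RPM = 533.14 * 60/(2*pi) = 5091.1120

5091.1120 RPM


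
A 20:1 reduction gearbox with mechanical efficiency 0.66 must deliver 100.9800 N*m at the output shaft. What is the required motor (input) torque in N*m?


tau_in = tau_out / (N * eta) = 100.9800 / (20 * 0.66) = 7.6500

7.6500 N*m
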